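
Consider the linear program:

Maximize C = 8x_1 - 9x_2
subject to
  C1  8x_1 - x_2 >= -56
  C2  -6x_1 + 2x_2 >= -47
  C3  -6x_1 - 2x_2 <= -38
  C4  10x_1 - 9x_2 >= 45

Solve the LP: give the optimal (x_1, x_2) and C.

x_1 = 85/12, x_2 = -9/4, maximum C = 923/12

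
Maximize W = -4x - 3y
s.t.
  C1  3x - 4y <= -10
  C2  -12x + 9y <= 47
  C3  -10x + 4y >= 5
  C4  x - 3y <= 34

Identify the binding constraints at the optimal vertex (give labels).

C1 and C2

Vertices and W = -4x - 3y:
  (-14/3, -1) → W = 65/3
  (5/7, 85/28) → W = -335/28
  (143/42, 205/21) → W = -901/21

The maximum is at (-14/3, -1). Substituting into each constraint, equality holds for C1 and C2; the remaining constraints have slack.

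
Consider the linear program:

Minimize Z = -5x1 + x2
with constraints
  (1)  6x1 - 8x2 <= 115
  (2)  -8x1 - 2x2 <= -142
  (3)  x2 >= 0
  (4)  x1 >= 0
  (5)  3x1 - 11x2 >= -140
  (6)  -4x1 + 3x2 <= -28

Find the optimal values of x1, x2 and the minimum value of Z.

Corner points and Z = -5x1 + x2:
  (115/6, 0) → Z = -575/6
  (795/14, 395/14) → Z = -1790/7
  (71/4, 0) → Z = -355/4
  (241/16, 43/4) → Z = -1033/16
  (104/5, 92/5) → Z = -428/5

The optimum lies where 6x1 - 8x2 = 115 and 3x1 - 11x2 = -140.
Solving simultaneously gives x1 = 795/14, x2 = 395/14.

x1 = 795/14, x2 = 395/14, minimum Z = -1790/7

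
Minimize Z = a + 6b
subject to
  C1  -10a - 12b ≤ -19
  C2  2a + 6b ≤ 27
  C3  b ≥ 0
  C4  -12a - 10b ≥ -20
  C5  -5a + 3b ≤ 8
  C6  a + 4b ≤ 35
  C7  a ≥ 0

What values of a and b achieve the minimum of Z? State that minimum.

a = 25/22, b = 7/11, minimum Z = 109/22

Feasible corners and Z = a + 6b:
  (25/22, 7/11) → Z = 109/22
  (0, 19/12) → Z = 19/2
  (0, 2) → Z = 12

The optimum lies where -10a - 12b = -19 and -12a - 10b = -20.
Solving simultaneously gives a = 25/22, b = 7/11.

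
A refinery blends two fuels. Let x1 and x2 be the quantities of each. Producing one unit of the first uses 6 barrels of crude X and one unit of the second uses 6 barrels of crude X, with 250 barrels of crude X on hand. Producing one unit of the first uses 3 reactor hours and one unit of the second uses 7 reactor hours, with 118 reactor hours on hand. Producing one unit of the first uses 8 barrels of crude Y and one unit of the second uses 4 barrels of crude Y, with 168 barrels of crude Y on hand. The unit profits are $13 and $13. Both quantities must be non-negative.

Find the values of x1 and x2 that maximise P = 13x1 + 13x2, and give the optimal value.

Feasible corners and P = 13x1 + 13x2:
  (0, 0) → P = 0
  (0, 118/7) → P = 1534/7
  (21, 0) → P = 273
  (16, 10) → P = 338

The optimum lies where 3x1 + 7x2 = 118 and 8x1 + 4x2 = 168.
Solving simultaneously gives x1 = 16, x2 = 10.

x1 = 16, x2 = 10, maximum P = 338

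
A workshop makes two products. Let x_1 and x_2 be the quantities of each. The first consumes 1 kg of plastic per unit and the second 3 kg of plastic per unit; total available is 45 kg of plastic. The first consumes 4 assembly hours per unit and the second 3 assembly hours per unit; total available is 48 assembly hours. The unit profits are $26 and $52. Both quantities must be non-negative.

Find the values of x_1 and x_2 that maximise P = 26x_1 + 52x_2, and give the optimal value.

Feasible corners and P = 26x_1 + 52x_2:
  (0, 0) → P = 0
  (0, 15) → P = 780
  (12, 0) → P = 312
  (1, 44/3) → P = 2366/3

x_1 = 1, x_2 = 44/3, maximum P = 2366/3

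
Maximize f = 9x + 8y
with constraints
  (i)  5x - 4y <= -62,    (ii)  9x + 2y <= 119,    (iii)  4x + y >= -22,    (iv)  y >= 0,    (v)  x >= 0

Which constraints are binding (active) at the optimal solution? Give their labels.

Feasible corners and f = 9x + 8y:
  (176/23, 1153/46) → f = 6196/23
  (0, 31/2) → f = 124
  (0, 119/2) → f = 476

The maximum is at (0, 119/2). Substituting into each constraint, equality holds for (ii) and (v); the remaining constraints have slack.

(ii) and (v)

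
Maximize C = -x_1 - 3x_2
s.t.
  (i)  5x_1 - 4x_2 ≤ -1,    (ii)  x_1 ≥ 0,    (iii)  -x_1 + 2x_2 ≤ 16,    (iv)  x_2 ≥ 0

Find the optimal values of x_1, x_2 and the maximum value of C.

x_1 = 0, x_2 = 1/4, maximum C = -3/4

The binding constraints are 5x_1 - 4x_2 = -1 and x_1 = 0.
Solving simultaneously gives x_1 = 0, x_2 = 1/4.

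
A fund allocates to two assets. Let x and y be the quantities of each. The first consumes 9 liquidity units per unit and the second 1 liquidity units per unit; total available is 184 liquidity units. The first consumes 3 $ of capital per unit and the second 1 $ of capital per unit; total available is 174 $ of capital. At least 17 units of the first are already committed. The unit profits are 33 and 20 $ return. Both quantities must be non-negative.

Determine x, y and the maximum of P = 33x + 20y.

Vertices and P = 33x + 20y:
  (184/9, 0) → P = 2024/3
  (17, 0) → P = 561
  (17, 31) → P = 1181

The optimum lies where 9x + y = 184 and x = 17.
Solving simultaneously gives x = 17, y = 31.

x = 17, y = 31, maximum P = 1181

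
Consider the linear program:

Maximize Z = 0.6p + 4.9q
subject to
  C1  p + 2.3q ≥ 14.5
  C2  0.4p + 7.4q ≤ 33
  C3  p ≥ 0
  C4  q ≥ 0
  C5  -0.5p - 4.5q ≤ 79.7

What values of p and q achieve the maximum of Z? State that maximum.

Corner points and Z = 0.6p + 4.9q:
  (785/162, 340/81) → Z = 3803/162
  (29/2, 0) → Z = 87/10
  (165/2, 0) → Z = 99/2

The optimum lies where 0.4p + 7.4q = 33 and q = 0.
Solving simultaneously gives p = 165/2, q = 0.

p = 82.5, q = 0, maximum Z = 49.5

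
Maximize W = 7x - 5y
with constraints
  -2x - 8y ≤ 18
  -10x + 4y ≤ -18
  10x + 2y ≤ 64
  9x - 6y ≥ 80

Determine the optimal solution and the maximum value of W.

x = 137/19, y = -77/19, maximum W = 1344/19

Corner points and W = 7x - 5y:
  (137/19, -77/19) → W = 1344/19
  (19/3, -23/6) → W = 127/2
  (272/39, -112/39) → W = 2464/39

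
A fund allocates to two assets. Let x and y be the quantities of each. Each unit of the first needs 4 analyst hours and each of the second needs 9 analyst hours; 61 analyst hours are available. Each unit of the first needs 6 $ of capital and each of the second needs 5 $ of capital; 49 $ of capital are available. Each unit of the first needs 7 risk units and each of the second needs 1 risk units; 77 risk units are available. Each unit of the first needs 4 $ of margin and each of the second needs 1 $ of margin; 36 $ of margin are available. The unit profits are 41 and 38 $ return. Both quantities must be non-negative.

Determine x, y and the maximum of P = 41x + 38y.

x = 4, y = 5, maximum P = 354

Corner points and P = 41x + 38y:
  (0, 0) → P = 0
  (0, 61/9) → P = 2318/9
  (49/6, 0) → P = 2009/6
  (4, 5) → P = 354

The optimum lies where 4x + 9y = 61 and 6x + 5y = 49.
Solving simultaneously gives x = 4, y = 5.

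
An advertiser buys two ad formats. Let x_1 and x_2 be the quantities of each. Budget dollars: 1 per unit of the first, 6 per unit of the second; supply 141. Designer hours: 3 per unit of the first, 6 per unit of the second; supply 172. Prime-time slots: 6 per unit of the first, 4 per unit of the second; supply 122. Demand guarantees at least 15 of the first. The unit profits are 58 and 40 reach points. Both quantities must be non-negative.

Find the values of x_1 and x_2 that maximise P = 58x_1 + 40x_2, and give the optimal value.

x_1 = 15, x_2 = 8, maximum P = 1190

Extreme points and P = 58x_1 + 40x_2:
  (61/3, 0) → P = 3538/3
  (15, 0) → P = 870
  (15, 8) → P = 1190

The binding constraints are 6x_1 + 4x_2 = 122 and x_1 = 15.
Solving simultaneously gives x_1 = 15, x_2 = 8.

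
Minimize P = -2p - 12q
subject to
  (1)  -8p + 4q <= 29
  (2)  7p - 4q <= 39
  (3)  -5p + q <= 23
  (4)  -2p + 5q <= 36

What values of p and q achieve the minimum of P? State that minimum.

p = 113/9, q = 110/9, minimum P = -1546/9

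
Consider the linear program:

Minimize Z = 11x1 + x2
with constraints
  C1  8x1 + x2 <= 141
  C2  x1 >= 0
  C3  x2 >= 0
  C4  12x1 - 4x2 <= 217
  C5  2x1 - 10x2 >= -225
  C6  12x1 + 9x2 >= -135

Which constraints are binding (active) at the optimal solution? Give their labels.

C2 and C3

Extreme points and Z = 11x1 + x2:
  (141/8, 0) → Z = 1551/8
  (1185/82, 1041/41) → Z = 15117/82
  (0, 0) → Z = 0
  (0, 45/2) → Z = 45/2

The minimum is at (0, 0). Substituting into each constraint, equality holds for C2 and C3; the remaining constraints have slack.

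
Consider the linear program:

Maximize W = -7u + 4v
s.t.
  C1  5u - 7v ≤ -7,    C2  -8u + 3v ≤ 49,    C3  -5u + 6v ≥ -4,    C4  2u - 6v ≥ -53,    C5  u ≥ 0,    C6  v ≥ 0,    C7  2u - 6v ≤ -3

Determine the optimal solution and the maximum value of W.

u = 0, v = 53/6, maximum W = 106/3

Feasible corners and W = -7u + 4v:
  (14, 11) → W = -54
  (0, 1) → W = 4
  (19, 91/6) → W = -217/3
  (0, 53/6) → W = 106/3

The optimum lies where 2u - 6v = -53 and u = 0.
Solving simultaneously gives u = 0, v = 53/6.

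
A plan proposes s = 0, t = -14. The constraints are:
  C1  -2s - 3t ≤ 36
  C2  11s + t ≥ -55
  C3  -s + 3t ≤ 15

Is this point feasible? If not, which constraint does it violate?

Constraint C1: -2s - 3t = 42, which is not ≤ 36. All other constraints are satisfied.

not feasible — violates C1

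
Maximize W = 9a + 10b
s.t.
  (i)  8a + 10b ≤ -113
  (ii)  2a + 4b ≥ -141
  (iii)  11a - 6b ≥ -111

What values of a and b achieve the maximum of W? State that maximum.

Corner points and W = 9a + 10b:
  (479/6, -451/6) → W = -199/6
  (-894/79, -355/158) → W = -9821/79
  (-645/28, -1329/56) → W = -6225/14

At the optimal vertex, 8a + 10b = -113 and 2a + 4b = -141.
Solving simultaneously gives a = 479/6, b = -451/6.

a = 479/6, b = -451/6, maximum W = -199/6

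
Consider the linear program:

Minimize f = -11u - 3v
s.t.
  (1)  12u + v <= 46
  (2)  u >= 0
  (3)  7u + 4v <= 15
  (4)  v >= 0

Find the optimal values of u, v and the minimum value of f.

Extreme points and f = -11u - 3v:
  (0, 15/4) → f = -45/4
  (0, 0) → f = 0
  (15/7, 0) → f = -165/7

The binding constraints are 7u + 4v = 15 and v = 0.
Solving simultaneously gives u = 15/7, v = 0.

u = 15/7, v = 0, minimum f = -165/7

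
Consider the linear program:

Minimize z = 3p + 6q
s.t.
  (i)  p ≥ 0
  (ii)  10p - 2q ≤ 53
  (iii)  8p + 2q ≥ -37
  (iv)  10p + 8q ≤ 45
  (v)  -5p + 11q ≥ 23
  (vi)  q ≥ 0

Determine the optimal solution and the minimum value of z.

p = 0, q = 23/11, minimum z = 138/11

Extreme points and z = 3p + 6q:
  (0, 45/8) → z = 135/4
  (0, 23/11) → z = 138/11
  (311/150, 91/30) → z = 1221/50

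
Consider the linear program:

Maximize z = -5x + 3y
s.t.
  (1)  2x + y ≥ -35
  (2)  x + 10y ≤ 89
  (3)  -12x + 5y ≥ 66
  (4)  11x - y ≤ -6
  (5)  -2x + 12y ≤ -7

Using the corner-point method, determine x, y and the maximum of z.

Corner points and z = -5x + 3y:
  (-241/22, -144/11) → z = 31/2
  (-413/26, -42/13) → z = 1813/26
  (-827/134, -108/67) → z = 3487/134

At the optimal vertex, 2x + y = -35 and -2x + 12y = -7.
Solving simultaneously gives x = -413/26, y = -42/13.

x = -413/26, y = -42/13, maximum z = 1813/26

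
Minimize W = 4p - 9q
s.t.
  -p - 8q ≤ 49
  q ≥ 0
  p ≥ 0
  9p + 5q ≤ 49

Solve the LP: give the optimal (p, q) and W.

p = 0, q = 49/5, minimum W = -441/5

The optimum lies where p = 0 and 9p + 5q = 49.
Solving simultaneously gives p = 0, q = 49/5.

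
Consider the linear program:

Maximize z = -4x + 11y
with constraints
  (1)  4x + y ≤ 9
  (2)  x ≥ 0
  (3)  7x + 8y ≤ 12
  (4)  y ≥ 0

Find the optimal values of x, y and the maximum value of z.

x = 0, y = 3/2, maximum z = 33/2

The optimum lies where x = 0 and 7x + 8y = 12.
Solving simultaneously gives x = 0, y = 3/2.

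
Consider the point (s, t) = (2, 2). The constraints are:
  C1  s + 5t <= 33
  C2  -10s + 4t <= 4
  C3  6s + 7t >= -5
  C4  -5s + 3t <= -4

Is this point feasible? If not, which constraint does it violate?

feasible

C1: 12 ≤ 33 ✓
C2: -12 ≤ 4 ✓
C3: 26 ≥ -5 ✓
C4: -4 ≤ -4 ✓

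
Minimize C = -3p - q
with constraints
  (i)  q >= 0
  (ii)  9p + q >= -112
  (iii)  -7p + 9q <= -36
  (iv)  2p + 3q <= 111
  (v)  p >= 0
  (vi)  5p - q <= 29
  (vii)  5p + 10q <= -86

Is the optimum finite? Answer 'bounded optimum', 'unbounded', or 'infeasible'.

The boundaries q = 0 and -7p + 9q = -36 meet at (36/7, 0), but that point violates 5p + 10q ≤ -86. Every candidate vertex is excluded by some other constraint, so the feasible region is empty.

infeasible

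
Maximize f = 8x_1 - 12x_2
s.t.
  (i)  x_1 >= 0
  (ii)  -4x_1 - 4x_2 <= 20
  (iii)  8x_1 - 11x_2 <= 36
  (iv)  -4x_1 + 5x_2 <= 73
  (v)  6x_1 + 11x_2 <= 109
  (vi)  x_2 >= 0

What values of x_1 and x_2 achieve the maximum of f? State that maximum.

x_1 = 9/2, x_2 = 0, maximum f = 36

Corner points and f = 8x_1 - 12x_2:
  (0, 109/11) → f = -1308/11
  (0, 0) → f = 0
  (145/14, 328/77) → f = 2444/77
  (9/2, 0) → f = 36

At the optimal vertex, 8x_1 - 11x_2 = 36 and x_2 = 0.
Solving simultaneously gives x_1 = 9/2, x_2 = 0.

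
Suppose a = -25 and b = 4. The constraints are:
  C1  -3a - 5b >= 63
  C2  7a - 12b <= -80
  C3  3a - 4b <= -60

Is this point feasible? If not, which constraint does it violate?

not feasible — violates C1

Constraint C1: -3a - 5b = 55, which is not ≥ 63. All other constraints are satisfied.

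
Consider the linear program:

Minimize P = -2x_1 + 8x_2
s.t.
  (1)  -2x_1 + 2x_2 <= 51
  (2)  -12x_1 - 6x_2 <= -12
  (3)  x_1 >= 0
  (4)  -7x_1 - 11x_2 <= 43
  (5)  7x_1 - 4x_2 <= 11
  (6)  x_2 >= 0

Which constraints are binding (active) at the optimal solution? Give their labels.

(5) and (6)

Feasible corners and P = -2x_1 + 8x_2:
  (0, 51/2) → P = 204
  (113/3, 379/6) → P = 430
  (0, 2) → P = 16
  (1, 0) → P = -2
  (11/7, 0) → P = -22/7

The minimum is at (11/7, 0). Substituting into each constraint, equality holds for (5) and (6); the remaining constraints have slack.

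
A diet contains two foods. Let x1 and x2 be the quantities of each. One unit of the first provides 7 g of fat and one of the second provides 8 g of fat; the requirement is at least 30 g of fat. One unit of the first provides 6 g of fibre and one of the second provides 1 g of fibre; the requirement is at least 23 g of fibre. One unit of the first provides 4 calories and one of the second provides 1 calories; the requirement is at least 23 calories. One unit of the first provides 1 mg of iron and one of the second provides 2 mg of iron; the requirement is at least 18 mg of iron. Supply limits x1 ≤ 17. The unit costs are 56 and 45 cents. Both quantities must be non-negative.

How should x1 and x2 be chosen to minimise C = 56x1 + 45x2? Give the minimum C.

Corner points and C = 56x1 + 45x2:
  (0, 23) → C = 1035
  (4, 7) → C = 539
  (17, 1/2) → C = 1949/2
The feasible region is unbounded (it extends along (0, 1)), but C strictly increases along every unbounded feasible direction, so there is no improving ray and the minimum is attained at a vertex.

x1 = 4, x2 = 7, minimum C = 539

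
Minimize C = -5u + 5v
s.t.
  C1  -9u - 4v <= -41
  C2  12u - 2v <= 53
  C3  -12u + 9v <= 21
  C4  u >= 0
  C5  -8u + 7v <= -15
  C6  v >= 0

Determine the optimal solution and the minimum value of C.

Corner points and C = -5u + 5v:
  (49/11, 5/22) → C = -465/22
  (347/95, 193/95) → C = -154/19
  (341/68, 61/17) → C = -485/68

The binding constraints are -9u - 4v = -41 and 12u - 2v = 53.
Solving simultaneously gives u = 49/11, v = 5/22.

u = 49/11, v = 5/22, minimum C = -465/22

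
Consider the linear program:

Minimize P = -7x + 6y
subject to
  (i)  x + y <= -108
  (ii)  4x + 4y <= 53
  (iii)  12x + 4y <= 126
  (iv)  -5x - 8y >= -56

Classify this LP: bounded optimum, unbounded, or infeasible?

unbounded

From the feasible point (279/4, -711/4), moving in the direction (4, -12) keeps every constraint satisfied while P decreases without bound.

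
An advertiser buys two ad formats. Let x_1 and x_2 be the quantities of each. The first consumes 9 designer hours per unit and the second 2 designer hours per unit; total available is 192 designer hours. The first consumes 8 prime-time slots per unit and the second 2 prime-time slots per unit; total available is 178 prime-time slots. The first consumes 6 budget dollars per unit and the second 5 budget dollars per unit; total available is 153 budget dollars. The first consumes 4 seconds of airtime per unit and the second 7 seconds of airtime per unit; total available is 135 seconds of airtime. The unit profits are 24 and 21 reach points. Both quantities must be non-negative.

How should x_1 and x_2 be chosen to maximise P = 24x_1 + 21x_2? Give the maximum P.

Extreme points and P = 24x_1 + 21x_2:
  (0, 0) → P = 0
  (0, 135/7) → P = 405
  (64/3, 0) → P = 512
  (218/11, 75/11) → P = 6807/11
  (18, 9) → P = 621

At the optimal vertex, 6x_1 + 5x_2 = 153 and 4x_1 + 7x_2 = 135.
Solving simultaneously gives x_1 = 18, x_2 = 9.

x_1 = 18, x_2 = 9, maximum P = 621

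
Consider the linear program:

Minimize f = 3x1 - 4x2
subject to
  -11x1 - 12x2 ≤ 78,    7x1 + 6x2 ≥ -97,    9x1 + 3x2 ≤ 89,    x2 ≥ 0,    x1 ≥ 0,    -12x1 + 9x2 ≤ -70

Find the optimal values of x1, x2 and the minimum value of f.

x1 = 337/39, x2 = 146/39, minimum f = 427/39

Extreme points and f = 3x1 - 4x2:
  (89/9, 0) → f = 89/3
  (337/39, 146/39) → f = 427/39
  (35/6, 0) → f = 35/2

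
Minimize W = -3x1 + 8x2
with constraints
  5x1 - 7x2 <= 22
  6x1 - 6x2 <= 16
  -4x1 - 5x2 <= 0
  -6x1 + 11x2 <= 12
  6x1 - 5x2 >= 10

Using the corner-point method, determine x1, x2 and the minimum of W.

x1 = 40/27, x2 = -32/27, minimum W = -376/27

Corner points and W = -3x1 + 8x2:
  (40/27, -32/27) → W = -376/27
  (124/15, 28/5) → W = 20
  (1, -4/5) → W = -47/5
  (85/18, 11/3) → W = 91/6

The optimum lies where 6x1 - 6x2 = 16 and -4x1 - 5x2 = 0.
Solving simultaneously gives x1 = 40/27, x2 = -32/27.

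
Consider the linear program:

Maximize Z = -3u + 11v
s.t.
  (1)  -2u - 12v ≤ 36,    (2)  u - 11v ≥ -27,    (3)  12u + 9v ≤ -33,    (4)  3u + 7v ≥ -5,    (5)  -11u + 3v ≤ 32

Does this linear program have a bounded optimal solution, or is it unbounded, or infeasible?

The boundaries -2u - 12v = 36 and 12u + 9v = -33 meet at (-4/7, -61/21), but that point violates 3u + 7v ≥ -5. Every candidate vertex is excluded by some other constraint, so the feasible region is empty.

infeasible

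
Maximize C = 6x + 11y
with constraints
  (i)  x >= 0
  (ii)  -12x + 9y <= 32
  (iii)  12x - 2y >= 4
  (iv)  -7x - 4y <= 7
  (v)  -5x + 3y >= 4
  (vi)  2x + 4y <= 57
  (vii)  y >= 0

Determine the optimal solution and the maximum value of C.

x = 155/26, y = 293/26, maximum C = 4153/26

Corner points and C = 6x + 11y:
  (25/21, 36/7) → C = 446/7
  (35/6, 34/3) → C = 479/3
  (10/13, 34/13) → C = 434/13
  (155/26, 293/26) → C = 4153/26

The binding constraints are -5x + 3y = 4 and 2x + 4y = 57.
Solving simultaneously gives x = 155/26, y = 293/26.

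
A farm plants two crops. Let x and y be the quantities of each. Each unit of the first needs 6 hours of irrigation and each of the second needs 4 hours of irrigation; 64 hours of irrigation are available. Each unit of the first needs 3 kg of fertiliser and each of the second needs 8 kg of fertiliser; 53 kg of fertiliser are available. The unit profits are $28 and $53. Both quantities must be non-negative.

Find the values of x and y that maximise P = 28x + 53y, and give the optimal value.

Extreme points and P = 28x + 53y:
  (0, 0) → P = 0
  (0, 53/8) → P = 2809/8
  (32/3, 0) → P = 896/3
  (25/3, 7/2) → P = 2513/6

The binding constraints are 6x + 4y = 64 and 3x + 8y = 53.
Solving simultaneously gives x = 25/3, y = 7/2.

x = 25/3, y = 7/2, maximum P = 2513/6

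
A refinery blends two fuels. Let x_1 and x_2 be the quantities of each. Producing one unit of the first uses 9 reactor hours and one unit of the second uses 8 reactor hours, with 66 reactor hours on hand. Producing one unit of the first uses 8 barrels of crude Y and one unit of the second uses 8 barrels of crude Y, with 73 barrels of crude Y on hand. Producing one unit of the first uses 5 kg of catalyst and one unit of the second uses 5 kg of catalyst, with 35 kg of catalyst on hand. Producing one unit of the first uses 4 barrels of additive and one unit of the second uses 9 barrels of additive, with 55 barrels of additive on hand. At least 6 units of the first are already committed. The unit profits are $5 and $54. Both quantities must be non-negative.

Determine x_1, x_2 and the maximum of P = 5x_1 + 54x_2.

x_1 = 6, x_2 = 1, maximum P = 84

At the optimal vertex, 5x_1 + 5x_2 = 35 and x_1 = 6.
Solving simultaneously gives x_1 = 6, x_2 = 1.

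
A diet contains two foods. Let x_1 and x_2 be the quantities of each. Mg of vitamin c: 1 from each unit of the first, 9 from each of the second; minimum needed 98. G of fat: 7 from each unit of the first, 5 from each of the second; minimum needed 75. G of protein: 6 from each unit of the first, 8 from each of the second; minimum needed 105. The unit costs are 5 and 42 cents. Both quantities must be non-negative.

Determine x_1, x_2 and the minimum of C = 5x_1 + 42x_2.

x_1 = 7/2, x_2 = 21/2, minimum C = 917/2

Extreme points and C = 5x_1 + 42x_2:
  (0, 15) → C = 630
  (98, 0) → C = 490
  (7/2, 21/2) → C = 917/2
  (75/26, 285/26) → C = 12345/26
The feasible region is unbounded (it extends along (0, 1), (1, 0)), but C strictly increases along every unbounded feasible direction, so there is no improving ray and the minimum is attained at a vertex.

The binding constraints are x_1 + 9x_2 = 98 and 6x_1 + 8x_2 = 105.
Solving simultaneously gives x_1 = 7/2, x_2 = 21/2.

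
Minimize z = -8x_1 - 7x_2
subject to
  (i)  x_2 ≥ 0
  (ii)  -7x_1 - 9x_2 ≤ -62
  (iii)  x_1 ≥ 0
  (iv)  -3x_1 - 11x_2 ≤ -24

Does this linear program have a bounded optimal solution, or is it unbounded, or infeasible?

From the feasible point (62/7, 0), moving in the direction (0, 1) keeps every constraint satisfied while z decreases without bound.

unbounded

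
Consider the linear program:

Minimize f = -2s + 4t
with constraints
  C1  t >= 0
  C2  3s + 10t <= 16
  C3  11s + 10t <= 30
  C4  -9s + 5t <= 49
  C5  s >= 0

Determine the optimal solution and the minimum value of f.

s = 30/11, t = 0, minimum f = -60/11

Corner points and f = -2s + 4t:
  (30/11, 0) → f = -60/11
  (0, 0) → f = 0
  (7/4, 43/40) → f = 4/5
  (0, 8/5) → f = 32/5

The optimum lies where t = 0 and 11s + 10t = 30.
Solving simultaneously gives s = 30/11, t = 0.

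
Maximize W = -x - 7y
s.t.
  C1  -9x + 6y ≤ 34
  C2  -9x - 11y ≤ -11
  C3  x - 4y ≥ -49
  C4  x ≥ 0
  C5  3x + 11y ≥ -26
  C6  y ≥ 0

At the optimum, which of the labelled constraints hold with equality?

C2 and C6

Vertices and W = -x - 7y:
  (79/15, 407/30) → W = -3007/30
  (0, 17/3) → W = -119/3
  (0, 1) → W = -7
  (11/9, 0) → W = -11/9
The feasible region is unbounded (it extends along (4, 1), (1, 0)), but W strictly decreases along every unbounded feasible direction, so there is no improving ray and the maximum is attained at a vertex.

The maximum is at (11/9, 0). Substituting into each constraint, equality holds for C2 and C6; the remaining constraints have slack.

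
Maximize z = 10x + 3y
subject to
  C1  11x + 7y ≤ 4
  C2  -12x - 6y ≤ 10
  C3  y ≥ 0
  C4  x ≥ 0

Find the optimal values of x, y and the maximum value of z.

Vertices and z = 10x + 3y:
  (4/11, 0) → z = 40/11
  (0, 4/7) → z = 12/7
  (0, 0) → z = 0

x = 4/11, y = 0, maximum z = 40/11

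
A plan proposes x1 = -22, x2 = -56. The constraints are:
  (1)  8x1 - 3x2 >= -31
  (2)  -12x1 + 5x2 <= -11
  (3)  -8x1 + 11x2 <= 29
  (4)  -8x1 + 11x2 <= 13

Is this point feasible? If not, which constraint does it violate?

feasible

(1): -8 ≥ -31 ✓
(2): -16 ≤ -11 ✓
(3): -440 ≤ 29 ✓
(4): -440 ≤ 13 ✓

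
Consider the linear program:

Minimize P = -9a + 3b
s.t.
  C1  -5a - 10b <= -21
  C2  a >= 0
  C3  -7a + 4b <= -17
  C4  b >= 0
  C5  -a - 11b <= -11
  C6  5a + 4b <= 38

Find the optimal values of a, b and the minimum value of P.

a = 22/3, b = 1/3, minimum P = -65

Extreme points and P = -9a + 3b:
  (77/27, 20/27) → P = -211/9
  (55/12, 181/48) → P = -479/16
  (22/3, 1/3) → P = -65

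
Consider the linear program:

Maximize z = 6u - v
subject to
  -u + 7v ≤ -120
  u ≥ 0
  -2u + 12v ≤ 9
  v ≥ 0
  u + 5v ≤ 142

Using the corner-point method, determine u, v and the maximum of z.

u = 142, v = 0, maximum z = 852

Extreme points and z = 6u - v:
  (120, 0) → z = 720
  (797/6, 11/6) → z = 4771/6
  (142, 0) → z = 852

The optimum lies where v = 0 and u + 5v = 142.
Solving simultaneously gives u = 142, v = 0.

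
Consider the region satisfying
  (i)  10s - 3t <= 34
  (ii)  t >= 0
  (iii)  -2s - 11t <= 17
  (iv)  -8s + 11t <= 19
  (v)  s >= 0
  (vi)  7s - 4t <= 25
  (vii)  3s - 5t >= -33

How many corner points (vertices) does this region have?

Intersecting each pair of boundary lines and keeping only the points that satisfy every inequality leaves:
  (17/5, 0)
  (431/86, 231/43)
  (0, 0)
  (0, 19/11)

4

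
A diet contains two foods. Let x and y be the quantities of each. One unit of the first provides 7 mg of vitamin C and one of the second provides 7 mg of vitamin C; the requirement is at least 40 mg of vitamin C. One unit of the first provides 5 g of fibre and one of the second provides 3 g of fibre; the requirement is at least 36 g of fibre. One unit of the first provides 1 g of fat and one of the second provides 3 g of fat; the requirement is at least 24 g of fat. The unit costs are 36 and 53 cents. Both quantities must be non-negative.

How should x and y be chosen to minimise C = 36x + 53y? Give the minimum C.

x = 3, y = 7, minimum C = 479

Feasible corners and C = 36x + 53y:
  (0, 12) → C = 636
  (24, 0) → C = 864
  (3, 7) → C = 479
The feasible region is unbounded (it extends along (0, 1), (1, 0)), but C strictly increases along every unbounded feasible direction, so there is no improving ray and the minimum is attained at a vertex.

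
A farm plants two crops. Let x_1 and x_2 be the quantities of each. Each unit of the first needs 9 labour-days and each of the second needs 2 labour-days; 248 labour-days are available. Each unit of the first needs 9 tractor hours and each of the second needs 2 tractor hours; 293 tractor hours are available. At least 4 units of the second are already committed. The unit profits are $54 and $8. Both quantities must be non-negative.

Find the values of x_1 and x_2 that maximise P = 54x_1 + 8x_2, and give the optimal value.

Corner points and P = 54x_1 + 8x_2:
  (0, 124) → P = 992
  (0, 4) → P = 32
  (80/3, 4) → P = 1472

x_1 = 80/3, x_2 = 4, maximum P = 1472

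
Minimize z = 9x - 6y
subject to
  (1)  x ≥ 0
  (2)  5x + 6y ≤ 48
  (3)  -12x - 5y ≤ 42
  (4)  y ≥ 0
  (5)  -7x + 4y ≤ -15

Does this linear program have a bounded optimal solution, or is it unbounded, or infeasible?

bounded optimum

Corner points and z = 9x - 6y:
  (48/5, 0) → z = 432/5
  (141/31, 261/62) → z = 486/31
  (15/7, 0) → z = 135/7
The feasible region has finitely many vertices and no improving ray; the minimum is 486/31 at (141/31, 261/62).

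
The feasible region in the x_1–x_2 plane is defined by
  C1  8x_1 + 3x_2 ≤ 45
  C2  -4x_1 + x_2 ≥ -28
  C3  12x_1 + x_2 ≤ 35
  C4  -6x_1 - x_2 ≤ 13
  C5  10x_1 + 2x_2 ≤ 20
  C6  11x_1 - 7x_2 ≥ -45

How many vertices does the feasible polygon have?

5

The feasible vertices (each the meet of two boundaries and inside every other half-plane) are:
  (63/16, -49/4)
  (3/2, -22)
  (25/7, -55/7)
  (-136/53, 127/53)
  (25/46, 335/46)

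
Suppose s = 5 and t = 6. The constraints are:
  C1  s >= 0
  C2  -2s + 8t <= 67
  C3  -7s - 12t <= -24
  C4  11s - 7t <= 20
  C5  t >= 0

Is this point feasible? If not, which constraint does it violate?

C1: 5 ≥ 0 ✓
C2: 38 ≤ 67 ✓
C3: -107 ≤ -24 ✓
C4: 13 ≤ 20 ✓
C5: 6 ≥ 0 ✓

feasible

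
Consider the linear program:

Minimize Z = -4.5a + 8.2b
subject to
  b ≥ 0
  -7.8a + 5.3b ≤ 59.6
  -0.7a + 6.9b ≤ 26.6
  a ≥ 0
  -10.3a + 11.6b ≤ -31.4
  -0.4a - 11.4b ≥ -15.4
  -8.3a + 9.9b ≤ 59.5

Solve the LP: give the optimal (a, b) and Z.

Extreme points and Z = -4.5a + 8.2b:
  (314/103, 0) → Z = -1413/103
  (77/2, 0) → Z = -693/4
  (26830/6103, 7303/6103) → Z = -304252/30515

The binding constraints are b = 0 and -0.4a - 11.4b = -15.4.
Solving simultaneously gives a = 77/2, b = 0.

a = 38.5, b = 0, minimum Z = -173.25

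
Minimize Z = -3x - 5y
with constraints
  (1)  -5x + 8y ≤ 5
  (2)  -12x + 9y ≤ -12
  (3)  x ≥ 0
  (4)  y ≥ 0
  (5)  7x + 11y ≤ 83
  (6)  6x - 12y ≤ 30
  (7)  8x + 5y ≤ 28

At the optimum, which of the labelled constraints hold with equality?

(2) and (7)

Extreme points and Z = -3x - 5y:
  (1, 0) → Z = -3
  (26/11, 20/11) → Z = -178/11
  (7/2, 0) → Z = -21/2

The minimum is at (26/11, 20/11). Substituting into each constraint, equality holds for (2) and (7); the remaining constraints have slack.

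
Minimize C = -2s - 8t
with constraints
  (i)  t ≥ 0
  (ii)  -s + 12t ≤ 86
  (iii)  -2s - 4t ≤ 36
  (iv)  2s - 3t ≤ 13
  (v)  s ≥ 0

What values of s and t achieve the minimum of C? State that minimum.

The optimum lies where -s + 12t = 86 and 2s - 3t = 13.
Solving simultaneously gives s = 138/7, t = 185/21.

s = 138/7, t = 185/21, minimum C = -2308/21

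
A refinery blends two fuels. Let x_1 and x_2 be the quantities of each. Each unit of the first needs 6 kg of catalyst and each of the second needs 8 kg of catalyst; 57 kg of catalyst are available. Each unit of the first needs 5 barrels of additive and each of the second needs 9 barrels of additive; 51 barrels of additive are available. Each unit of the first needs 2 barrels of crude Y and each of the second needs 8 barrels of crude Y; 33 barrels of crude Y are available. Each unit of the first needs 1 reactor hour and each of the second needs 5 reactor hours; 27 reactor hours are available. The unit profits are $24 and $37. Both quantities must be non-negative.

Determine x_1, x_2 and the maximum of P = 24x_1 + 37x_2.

Corner points and P = 24x_1 + 37x_2:
  (0, 0) → P = 0
  (0, 33/8) → P = 1221/8
  (19/2, 0) → P = 228
  (15/2, 3/2) → P = 471/2
  (111/22, 63/22) → P = 4995/22

x_1 = 15/2, x_2 = 3/2, maximum P = 471/2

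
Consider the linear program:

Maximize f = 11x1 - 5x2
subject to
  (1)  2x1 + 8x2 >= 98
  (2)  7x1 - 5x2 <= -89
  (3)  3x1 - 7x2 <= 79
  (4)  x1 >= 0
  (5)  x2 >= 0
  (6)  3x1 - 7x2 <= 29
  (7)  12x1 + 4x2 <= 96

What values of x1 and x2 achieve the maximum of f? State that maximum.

Extreme points and f = 11x1 - 5x2:
  (0, 89/5) → f = -89
  (31/22, 435/22) → f = -917/11
  (0, 24) → f = -120

x1 = 31/22, x2 = 435/22, maximum f = -917/11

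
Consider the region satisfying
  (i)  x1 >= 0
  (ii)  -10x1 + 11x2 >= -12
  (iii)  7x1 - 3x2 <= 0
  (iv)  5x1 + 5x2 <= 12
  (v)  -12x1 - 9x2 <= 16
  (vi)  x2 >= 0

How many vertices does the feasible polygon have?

3

Pairwise boundary intersections that survive every other constraint:
  (0, 0)
  (0, 12/5)
  (18/25, 42/25)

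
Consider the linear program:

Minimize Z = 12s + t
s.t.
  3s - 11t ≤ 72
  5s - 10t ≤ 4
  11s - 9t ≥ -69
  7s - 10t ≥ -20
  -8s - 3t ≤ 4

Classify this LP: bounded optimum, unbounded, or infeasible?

bounded optimum

Extreme points and Z = 12s + t:
  (-28/95, -52/95) → Z = -388/95
  (-100/101, 132/101) → Z = -1068/101
The feasible region has finitely many vertices and no improving ray; the minimum is -1068/101 at (-100/101, 132/101).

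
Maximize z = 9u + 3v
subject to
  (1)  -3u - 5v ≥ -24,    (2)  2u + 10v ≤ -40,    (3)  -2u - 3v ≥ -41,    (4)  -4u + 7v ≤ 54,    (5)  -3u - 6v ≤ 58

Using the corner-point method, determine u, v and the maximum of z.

u = 140, v = -239/3, maximum z = 1021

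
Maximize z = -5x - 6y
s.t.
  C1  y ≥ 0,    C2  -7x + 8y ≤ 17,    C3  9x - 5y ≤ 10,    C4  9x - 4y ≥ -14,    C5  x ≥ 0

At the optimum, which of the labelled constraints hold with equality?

Extreme points and z = -5x - 6y:
  (10/9, 0) → z = -50/9
  (0, 0) → z = 0
  (165/37, 223/37) → z = -2163/37
  (0, 17/8) → z = -51/4

The maximum is at (0, 0). Substituting into each constraint, equality holds for C1 and C5; the remaining constraints have slack.

C1 and C5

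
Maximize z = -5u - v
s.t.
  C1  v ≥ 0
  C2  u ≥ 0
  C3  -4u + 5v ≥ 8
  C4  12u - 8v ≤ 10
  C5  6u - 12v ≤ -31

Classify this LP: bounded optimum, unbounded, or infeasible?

bounded optimum

Corner points and z = -5u - v:
  (0, 31/12) → z = -31/12
  (57/14, 34/7) → z = -353/14
  (59/18, 38/9) → z = -371/18
The feasible region has finitely many vertices and no improving ray; the maximum is -31/12 at (0, 31/12).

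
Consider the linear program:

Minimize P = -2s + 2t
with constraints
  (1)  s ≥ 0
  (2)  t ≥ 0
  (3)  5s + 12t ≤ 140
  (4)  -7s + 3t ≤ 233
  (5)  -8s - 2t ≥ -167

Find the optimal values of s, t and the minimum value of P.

s = 167/8, t = 0, minimum P = -167/4

Corner points and P = -2s + 2t:
  (0, 0) → P = 0
  (0, 35/3) → P = 70/3
  (167/8, 0) → P = -167/4
  (862/43, 285/86) → P = -1439/43

The optimum lies where t = 0 and -8s - 2t = -167.
Solving simultaneously gives s = 167/8, t = 0.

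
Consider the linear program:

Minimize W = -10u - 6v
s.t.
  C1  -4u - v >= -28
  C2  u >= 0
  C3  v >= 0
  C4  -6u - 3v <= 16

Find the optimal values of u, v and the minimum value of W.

Corner points and W = -10u - 6v:
  (0, 28) → W = -168
  (7, 0) → W = -70
  (0, 0) → W = 0

At the optimal vertex, -4u - v = -28 and u = 0.
Solving simultaneously gives u = 0, v = 28.

u = 0, v = 28, minimum W = -168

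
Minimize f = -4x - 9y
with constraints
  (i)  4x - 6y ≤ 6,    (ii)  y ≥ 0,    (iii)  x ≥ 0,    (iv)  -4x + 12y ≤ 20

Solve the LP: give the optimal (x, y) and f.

x = 8, y = 13/3, minimum f = -71

Vertices and f = -4x - 9y:
  (3/2, 0) → f = -6
  (8, 13/3) → f = -71
  (0, 0) → f = 0
  (0, 5/3) → f = -15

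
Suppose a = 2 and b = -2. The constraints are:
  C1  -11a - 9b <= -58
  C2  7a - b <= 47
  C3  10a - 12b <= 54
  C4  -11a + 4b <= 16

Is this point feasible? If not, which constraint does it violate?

Constraint C1: -11a - 9b = -4, which is not ≤ -58. All other constraints are satisfied.

not feasible — violates C1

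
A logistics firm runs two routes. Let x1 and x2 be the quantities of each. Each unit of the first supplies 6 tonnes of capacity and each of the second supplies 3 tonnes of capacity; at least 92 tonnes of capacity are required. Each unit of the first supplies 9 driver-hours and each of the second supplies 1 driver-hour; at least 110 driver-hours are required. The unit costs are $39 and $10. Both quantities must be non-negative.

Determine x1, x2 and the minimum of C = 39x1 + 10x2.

x1 = 34/3, x2 = 8, minimum C = 522

Vertices and C = 39x1 + 10x2:
  (0, 110) → C = 1100
  (46/3, 0) → C = 598
  (34/3, 8) → C = 522
The feasible region is unbounded (it extends along (0, 1), (1, 0)), but C strictly increases along every unbounded feasible direction, so there is no improving ray and the minimum is attained at a vertex.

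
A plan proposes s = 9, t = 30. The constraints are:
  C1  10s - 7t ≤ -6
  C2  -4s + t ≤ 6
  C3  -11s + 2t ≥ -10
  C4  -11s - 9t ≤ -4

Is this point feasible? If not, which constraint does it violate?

not feasible — violates C3

Constraint C3: -11s + 2t = -39, which is not ≥ -10. All other constraints are satisfied.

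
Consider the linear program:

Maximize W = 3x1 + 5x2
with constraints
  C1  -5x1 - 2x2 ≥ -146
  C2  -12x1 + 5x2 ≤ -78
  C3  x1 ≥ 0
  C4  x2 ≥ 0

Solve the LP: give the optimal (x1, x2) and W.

Feasible corners and W = 3x1 + 5x2:
  (886/49, 1362/49) → W = 9468/49
  (146/5, 0) → W = 438/5
  (13/2, 0) → W = 39/2

The optimum lies where -5x1 - 2x2 = -146 and -12x1 + 5x2 = -78.
Solving simultaneously gives x1 = 886/49, x2 = 1362/49.

x1 = 886/49, x2 = 1362/49, maximum W = 9468/49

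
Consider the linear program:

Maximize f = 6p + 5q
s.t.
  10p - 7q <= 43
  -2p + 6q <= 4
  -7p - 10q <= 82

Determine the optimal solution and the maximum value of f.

p = 143/23, q = 63/23, maximum f = 51

Vertices and f = 6p + 5q:
  (143/23, 63/23) → f = 51
  (-144/149, -1121/149) → f = -6469/149
  (-266/31, -68/31) → f = -1936/31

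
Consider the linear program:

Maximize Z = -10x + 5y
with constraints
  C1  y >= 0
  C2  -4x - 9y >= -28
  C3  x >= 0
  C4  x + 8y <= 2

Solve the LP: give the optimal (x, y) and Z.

x = 0, y = 1/4, maximum Z = 5/4

Vertices and Z = -10x + 5y:
  (0, 0) → Z = 0
  (2, 0) → Z = -20
  (0, 1/4) → Z = 5/4

The optimum lies where x = 0 and x + 8y = 2.
Solving simultaneously gives x = 0, y = 1/4.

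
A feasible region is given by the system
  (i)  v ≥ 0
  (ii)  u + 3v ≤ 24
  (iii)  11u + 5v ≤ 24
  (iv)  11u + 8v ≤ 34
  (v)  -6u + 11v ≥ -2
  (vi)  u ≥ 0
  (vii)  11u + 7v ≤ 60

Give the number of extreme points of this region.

5

Pairwise boundary intersections that survive every other constraint:
  (1/3, 0)
  (0, 0)
  (2/3, 10/3)
  (274/151, 122/151)
  (0, 17/4)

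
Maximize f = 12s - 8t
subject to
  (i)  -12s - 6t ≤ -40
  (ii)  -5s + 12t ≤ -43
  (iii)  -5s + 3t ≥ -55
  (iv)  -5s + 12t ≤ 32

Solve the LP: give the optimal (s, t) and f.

s = 75/11, t = -230/33, maximum f = 4540/33

The optimum lies where -12s - 6t = -40 and -5s + 3t = -55.
Solving simultaneously gives s = 75/11, t = -230/33.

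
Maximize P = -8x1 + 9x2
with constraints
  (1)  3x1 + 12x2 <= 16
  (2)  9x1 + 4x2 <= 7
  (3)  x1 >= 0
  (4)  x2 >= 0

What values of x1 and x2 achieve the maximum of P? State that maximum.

Vertices and P = -8x1 + 9x2:
  (5/24, 41/32) → P = 947/96
  (0, 4/3) → P = 12
  (7/9, 0) → P = -56/9
  (0, 0) → P = 0

x1 = 0, x2 = 4/3, maximum P = 12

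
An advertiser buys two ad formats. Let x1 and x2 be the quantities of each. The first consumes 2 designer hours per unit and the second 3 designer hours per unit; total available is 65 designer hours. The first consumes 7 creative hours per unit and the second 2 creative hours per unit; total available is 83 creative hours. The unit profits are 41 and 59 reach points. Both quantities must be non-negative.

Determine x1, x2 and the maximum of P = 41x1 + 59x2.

x1 = 7, x2 = 17, maximum P = 1290

Corner points and P = 41x1 + 59x2:
  (0, 0) → P = 0
  (0, 65/3) → P = 3835/3
  (83/7, 0) → P = 3403/7
  (7, 17) → P = 1290

At the optimal vertex, 2x1 + 3x2 = 65 and 7x1 + 2x2 = 83.
Solving simultaneously gives x1 = 7, x2 = 17.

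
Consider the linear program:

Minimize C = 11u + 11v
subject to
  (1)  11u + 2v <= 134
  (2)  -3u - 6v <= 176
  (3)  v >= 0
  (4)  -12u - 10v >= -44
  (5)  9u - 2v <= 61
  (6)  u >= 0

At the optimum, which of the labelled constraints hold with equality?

(3) and (6)

Vertices and C = 11u + 11v:
  (11/3, 0) → C = 121/3
  (0, 0) → C = 0
  (0, 22/5) → C = 242/5

The minimum is at (0, 0). Substituting into each constraint, equality holds for (3) and (6); the remaining constraints have slack.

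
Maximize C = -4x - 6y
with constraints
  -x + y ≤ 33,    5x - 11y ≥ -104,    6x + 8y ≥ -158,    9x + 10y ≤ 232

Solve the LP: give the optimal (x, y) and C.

x = 859/3, y = -469/2, maximum C = 785/3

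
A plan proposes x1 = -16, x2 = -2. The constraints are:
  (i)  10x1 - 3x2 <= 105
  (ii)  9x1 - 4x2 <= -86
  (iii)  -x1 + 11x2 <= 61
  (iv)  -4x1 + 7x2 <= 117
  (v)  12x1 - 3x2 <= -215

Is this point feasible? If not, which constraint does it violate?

not feasible — violates (v)

Constraint (v): 12x1 - 3x2 = -186, which is not ≤ -215. All other constraints are satisfied.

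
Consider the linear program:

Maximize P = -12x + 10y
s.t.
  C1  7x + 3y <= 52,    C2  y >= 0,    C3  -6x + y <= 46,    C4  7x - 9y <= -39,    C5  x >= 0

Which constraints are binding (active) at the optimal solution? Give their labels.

Vertices and P = -12x + 10y:
  (117/28, 91/12) → P = 1079/42
  (0, 52/3) → P = 520/3
  (0, 13/3) → P = 130/3

The maximum is at (0, 52/3). Substituting into each constraint, equality holds for C1 and C5; the remaining constraints have slack.

C1 and C5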